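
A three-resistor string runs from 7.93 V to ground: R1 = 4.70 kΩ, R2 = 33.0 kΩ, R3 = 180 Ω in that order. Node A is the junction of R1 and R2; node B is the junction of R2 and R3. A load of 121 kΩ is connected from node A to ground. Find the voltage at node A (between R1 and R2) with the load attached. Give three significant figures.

V ≈ 6.72 V

Below node A the series string R2+R3 = 33180 Ω sits in parallel with the 121000 Ω load: 26040 Ω.
V_A = 7.93 × 26040/(4700 + 26040) = 6.72 V.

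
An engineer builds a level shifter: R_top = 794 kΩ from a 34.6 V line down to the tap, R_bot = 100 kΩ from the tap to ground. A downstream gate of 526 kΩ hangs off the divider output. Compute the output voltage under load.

V_out ≈ 3.31 V

The load sits in parallel with R_bot: R_bot‖R_L = (100 × 526) / (100 + 526) = 84.03 kΩ.
V_out = 34.6 × 84.03 / (794 + 84.03) = 34.6 × 84.03/878.0 = 3.31 V.
(Unloaded it would have been 3.87 V.)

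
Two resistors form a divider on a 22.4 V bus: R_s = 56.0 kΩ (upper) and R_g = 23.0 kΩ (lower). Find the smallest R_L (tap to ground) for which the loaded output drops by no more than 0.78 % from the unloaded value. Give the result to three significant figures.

Output resistance R_th = R_s‖R_g = (56.0 × 23.0)/79.00 = 16.30 kΩ.
The fractional drop is R_th/(R_th + R_L); requiring this ≤ 0.00780 gives R_L ≥ R_th(1/0.00780 − 1) = 16.30 × 127.2 = 2.07 MΩ.

R_L(min) ≈ 2.07 MΩ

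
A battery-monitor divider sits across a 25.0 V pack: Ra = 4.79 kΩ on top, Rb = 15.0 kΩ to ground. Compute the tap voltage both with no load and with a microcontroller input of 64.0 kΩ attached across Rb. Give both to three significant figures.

Unloaded: 18.9 V; loaded: 17.9 V

Open-circuit: V = 25.0 × 15.0/(4.79 + 15.0) = 18.9 V.
With the load, Rb becomes Rb‖R_L = 12.15 kΩ, so V = 25.0 × 12.15/16.94 = 17.9 V.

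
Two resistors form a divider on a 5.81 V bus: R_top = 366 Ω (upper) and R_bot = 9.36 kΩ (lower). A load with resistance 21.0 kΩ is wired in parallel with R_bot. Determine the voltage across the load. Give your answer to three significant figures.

The load sits in parallel with R_bot: R_bot‖R_L = (9360 × 21000) / (9360 + 21000) = 6474 Ω.
V_out = 5.81 × 6474 / (366 + 6474) = 5.81 × 6474/6840 = 5.50 V.

V_out ≈ 5.50 V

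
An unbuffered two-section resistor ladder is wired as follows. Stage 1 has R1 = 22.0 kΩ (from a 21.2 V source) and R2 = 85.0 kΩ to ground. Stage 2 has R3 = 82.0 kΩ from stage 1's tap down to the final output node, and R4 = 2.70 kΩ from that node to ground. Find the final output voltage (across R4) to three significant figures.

V_out ≈ 0.445 V

Stage 2 presents R3+R4 = 84.70 kΩ as a load on stage 1's tap.
Stage 1's lower leg becomes R2‖(R3+R4) = 42.42 kΩ, so V_mid = 21.2 × 42.42/64.42 = 13.96 V.
Stage 2 is itself unloaded: V_out = V_mid × R4/(R3+R4) = 13.96 × 2.70/84.70 = 0.445 V.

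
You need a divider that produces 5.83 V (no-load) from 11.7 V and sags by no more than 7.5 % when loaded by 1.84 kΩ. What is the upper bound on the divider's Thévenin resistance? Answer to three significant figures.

Loading drop = R_th/(R_th + R_L) ≤ 0.0750, so R_th ≤ R_L · ε/(1−ε) = 1.84 kΩ × 0.0750/0.9250 = 149 Ω.

R_th ≤ 149 Ω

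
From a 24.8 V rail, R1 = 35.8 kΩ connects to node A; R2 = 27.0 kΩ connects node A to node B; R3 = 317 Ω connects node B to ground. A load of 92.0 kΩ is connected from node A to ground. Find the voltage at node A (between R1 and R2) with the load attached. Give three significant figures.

V ≈ 9.19 V

Below node A the series string R2+R3 = 27320 Ω sits in parallel with the 92000 Ω load: 21060 Ω.
V_A = 24.8 × 21060/(35800 + 21060) = 9.19 V.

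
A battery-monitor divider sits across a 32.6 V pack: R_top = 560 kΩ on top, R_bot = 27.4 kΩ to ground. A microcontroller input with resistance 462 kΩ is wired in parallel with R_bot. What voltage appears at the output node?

V_out ≈ 1.44 V

The load sits in parallel with R_bot: R_bot‖R_L = (27.4 × 462) / (27.4 + 462) = 25.87 kΩ.
V_out = 32.6 × 25.87 / (560 + 25.87) = 32.6 × 25.87/585.9 = 1.44 V.
(Unloaded it would have been 1.52 V.)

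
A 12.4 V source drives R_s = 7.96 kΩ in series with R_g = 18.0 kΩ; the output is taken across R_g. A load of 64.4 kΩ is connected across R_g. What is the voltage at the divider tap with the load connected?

V_out ≈ 7.92 V

The load sits in parallel with R_g: R_g‖R_L = (18.0 × 64.4) / (18.0 + 64.4) = 14.07 kΩ.
V_out = 12.4 × 14.07 / (7.96 + 14.07) = 12.4 × 14.07/22.03 = 7.92 V.
(Unloaded it would have been 8.60 V.)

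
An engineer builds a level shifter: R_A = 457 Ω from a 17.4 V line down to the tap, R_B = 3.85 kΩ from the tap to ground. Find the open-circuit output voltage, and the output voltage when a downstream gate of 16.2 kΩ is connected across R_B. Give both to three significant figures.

Open-circuit: V = 17.4 × 3850/(457 + 3850) = 15.6 V.
With the load, R_B becomes R_B‖R_L = 3111 Ω, so V = 17.4 × 3111/3568 = 15.2 V.

Unloaded: 15.6 V; loaded: 15.2 V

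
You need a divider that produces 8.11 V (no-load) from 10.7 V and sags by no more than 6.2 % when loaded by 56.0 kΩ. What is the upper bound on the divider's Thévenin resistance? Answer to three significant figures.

Loading drop = R_th/(R_th + R_L) ≤ 0.0620, so R_th ≤ R_L · ε/(1−ε) = 56.0 kΩ × 0.0620/0.9380 = 3.70 kΩ.
(Any R1, R2 with R2/(R1+R2) = 0.758 and R1‖R2 ≤ 3.70 kΩ will meet the spec.)

R_th ≤ 3.70 kΩ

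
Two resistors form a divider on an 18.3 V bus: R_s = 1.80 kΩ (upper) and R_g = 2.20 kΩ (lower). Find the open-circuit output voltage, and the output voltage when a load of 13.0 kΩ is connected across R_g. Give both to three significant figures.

Unloaded: 10.1 V; loaded: 9.35 V

Open-circuit: V = 18.3 × 2.20/(1.80 + 2.20) = 10.1 V.
With the load, R_g becomes R_g‖R_L = 1.882 kΩ, so V = 18.3 × 1.882/3.682 = 9.35 V.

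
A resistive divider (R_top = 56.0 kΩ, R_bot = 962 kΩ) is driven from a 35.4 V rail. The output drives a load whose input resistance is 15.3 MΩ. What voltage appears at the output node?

The load sits in parallel with R_bot: R_bot‖R_L = (962 × 15300) / (962 + 15300) = 905.1 kΩ.
V_out = 35.4 × 905.1 / (56.0 + 905.1) = 35.4 × 905.1/961.1 = 33.3 V.
(Unloaded it would have been 33.5 V.)

V_out ≈ 33.3 V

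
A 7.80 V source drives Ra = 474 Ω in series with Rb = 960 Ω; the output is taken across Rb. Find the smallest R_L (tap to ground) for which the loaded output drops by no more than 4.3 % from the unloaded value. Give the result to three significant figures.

R_L(min) ≈ 7.06 kΩ

Output resistance R_th = Ra‖Rb = (474 × 960)/1434 = 317.3 Ω.
The fractional drop is R_th/(R_th + R_L); requiring this ≤ 0.0430 gives R_L ≥ R_th(1/0.0430 − 1) = 317.3 × 22.26 = 7.06 kΩ.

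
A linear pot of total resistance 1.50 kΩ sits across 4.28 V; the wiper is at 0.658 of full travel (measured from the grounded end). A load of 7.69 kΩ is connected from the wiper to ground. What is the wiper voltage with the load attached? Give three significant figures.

V ≈ 2.70 V

The wiper splits the pot into (1−α)R = 513.0 Ω above and αR = 987.0 Ω below.
Lower section ‖ load = 874.7 Ω.
V_wiper = 4.28 × 874.7/(513.0 + 874.7) = 2.70 V.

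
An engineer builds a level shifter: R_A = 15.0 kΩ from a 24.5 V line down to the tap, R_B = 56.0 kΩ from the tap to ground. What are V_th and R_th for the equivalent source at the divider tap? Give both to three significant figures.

V_th is the open-circuit tap voltage: 24.5 × 56.0/(15.0 + 56.0) = 19.3 V.
With the supply zeroed, R_A and R_B appear in parallel from the tap: R_th = R_A‖R_B = (15.0 × 56.0)/71.00 = 11.8 kΩ.

V_th = 19.3 V, R_th = 11.8 kΩ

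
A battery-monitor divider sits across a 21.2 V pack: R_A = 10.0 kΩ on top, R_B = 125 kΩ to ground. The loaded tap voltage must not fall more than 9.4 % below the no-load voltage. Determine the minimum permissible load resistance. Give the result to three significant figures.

R_L(min) ≈ 89.2 kΩ

Output resistance R_th = R_A‖R_B = (10.0 × 125)/135.0 = 9.259 kΩ.
The fractional drop is R_th/(R_th + R_L); requiring this ≤ 0.0940 gives R_L ≥ R_th(1/0.0940 − 1) = 9.259 × 9.638 = 89.2 kΩ.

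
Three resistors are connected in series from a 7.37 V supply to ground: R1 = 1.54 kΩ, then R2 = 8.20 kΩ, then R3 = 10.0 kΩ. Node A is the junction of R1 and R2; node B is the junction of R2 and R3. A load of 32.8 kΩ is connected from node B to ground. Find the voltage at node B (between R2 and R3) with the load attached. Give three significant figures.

At node B, R3 is in parallel with the load: R3‖R_L = 7.664 kΩ.
Below node A the resistance is R2 + (R3‖R_L) = 15.86 kΩ, so V_A = 7.37 × 15.86/17.40 = 6.718 V.
Then V_B = V_A × (R3‖R_L)/(R2 + R3‖R_L) = 6.718 × 7.664/15.86 = 3.25 V.

V ≈ 3.25 V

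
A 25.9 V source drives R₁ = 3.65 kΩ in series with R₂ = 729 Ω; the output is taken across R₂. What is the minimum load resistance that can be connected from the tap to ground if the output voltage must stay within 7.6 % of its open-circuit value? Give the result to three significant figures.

R_L(min) ≈ 7.39 kΩ

Output resistance R_th = R₁‖R₂ = (3650 × 729)/4379 = 607.6 Ω.
The fractional drop is R_th/(R_th + R_L); requiring this ≤ 0.0760 gives R_L ≥ R_th(1/0.0760 − 1) = 607.6 × 12.16 = 7.39 kΩ.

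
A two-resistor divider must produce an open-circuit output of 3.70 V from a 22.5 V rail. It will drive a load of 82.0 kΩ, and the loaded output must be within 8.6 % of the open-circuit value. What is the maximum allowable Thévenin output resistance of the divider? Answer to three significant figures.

Loading drop = R_th/(R_th + R_L) ≤ 0.0860, so R_th ≤ R_L · ε/(1−ε) = 82.0 kΩ × 0.0860/0.9140 = 7.72 kΩ.
(Any R1, R2 with R2/(R1+R2) = 0.164 and R1‖R2 ≤ 7.72 kΩ will meet the spec.)

R_th ≤ 7.72 kΩ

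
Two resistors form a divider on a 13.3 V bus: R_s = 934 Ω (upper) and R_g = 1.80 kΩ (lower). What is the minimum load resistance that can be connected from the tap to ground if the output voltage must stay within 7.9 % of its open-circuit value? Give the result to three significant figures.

R_L(min) ≈ 7.17 kΩ

Output resistance R_th = R_s‖R_g = (934 × 1800)/2734 = 614.9 Ω.
The fractional drop is R_th/(R_th + R_L); requiring this ≤ 0.0790 gives R_L ≥ R_th(1/0.0790 − 1) = 614.9 × 11.66 = 7.17 kΩ.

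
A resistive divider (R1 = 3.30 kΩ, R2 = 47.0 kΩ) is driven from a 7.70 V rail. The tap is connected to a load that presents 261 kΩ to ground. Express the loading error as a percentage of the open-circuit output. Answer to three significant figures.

1.17 %

The divider's output (Thévenin) resistance is R1‖R2 = 3.083 kΩ.
Fractional drop under load = R_th/(R_th + R_L) = 3.083 / (3.083 + 261) = 0.01168.
So the output falls by 1.17 %.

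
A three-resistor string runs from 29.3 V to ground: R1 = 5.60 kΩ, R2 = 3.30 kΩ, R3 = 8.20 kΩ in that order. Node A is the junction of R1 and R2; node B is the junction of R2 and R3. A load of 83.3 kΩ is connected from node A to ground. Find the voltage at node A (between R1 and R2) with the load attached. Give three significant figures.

Below node A the series string R2+R3 = 11.50 kΩ sits in parallel with the 83.3 kΩ load: 10.10 kΩ.
V_A = 29.3 × 10.10/(5.60 + 10.10) = 18.9 V.

V ≈ 18.9 V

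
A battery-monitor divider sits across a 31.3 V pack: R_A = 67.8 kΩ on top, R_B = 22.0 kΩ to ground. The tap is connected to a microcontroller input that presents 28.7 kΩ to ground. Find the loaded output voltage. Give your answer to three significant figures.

V_out ≈ 4.86 V

The load sits in parallel with R_B: R_B‖R_L = (22.0 × 28.7) / (22.0 + 28.7) = 12.45 kΩ.
V_out = 31.3 × 12.45 / (67.8 + 12.45) = 31.3 × 12.45/80.25 = 4.86 V.
(Unloaded it would have been 7.67 V.)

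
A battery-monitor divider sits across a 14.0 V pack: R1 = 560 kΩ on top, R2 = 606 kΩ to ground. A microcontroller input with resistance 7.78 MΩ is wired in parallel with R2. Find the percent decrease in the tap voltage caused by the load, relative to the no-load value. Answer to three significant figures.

3.61 %

The divider's output (Thévenin) resistance is R1‖R2 = 291.0 kΩ.
Fractional drop under load = R_th/(R_th + R_L) = 291.0 / (291.0 + 7780) = 0.03606.
So the output falls by 3.61 %.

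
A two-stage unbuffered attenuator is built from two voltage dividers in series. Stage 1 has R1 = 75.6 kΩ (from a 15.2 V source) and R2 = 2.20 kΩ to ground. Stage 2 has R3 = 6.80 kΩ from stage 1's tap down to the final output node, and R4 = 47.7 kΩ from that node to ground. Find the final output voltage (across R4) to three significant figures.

Stage 2 presents R3+R4 = 54.50 kΩ as a load on stage 1's tap.
Stage 1's lower leg becomes R2‖(R3+R4) = 2.115 kΩ, so V_mid = 15.2 × 2.115/77.71 = 0.4136 V.
Stage 2 is itself unloaded: V_out = V_mid × R4/(R3+R4) = 0.4136 × 47.7/54.50 = 0.362 V.

V_out ≈ 0.362 V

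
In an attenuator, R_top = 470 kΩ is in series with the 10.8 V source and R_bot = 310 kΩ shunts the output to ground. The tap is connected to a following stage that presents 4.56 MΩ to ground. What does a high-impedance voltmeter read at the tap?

The load sits in parallel with R_bot: R_bot‖R_L = (310 × 4560) / (310 + 4560) = 290.3 kΩ.
V_out = 10.8 × 290.3 / (470 + 290.3) = 10.8 × 290.3/760.3 = 4.12 V.
(Unloaded it would have been 4.29 V.)

V_out ≈ 4.12 V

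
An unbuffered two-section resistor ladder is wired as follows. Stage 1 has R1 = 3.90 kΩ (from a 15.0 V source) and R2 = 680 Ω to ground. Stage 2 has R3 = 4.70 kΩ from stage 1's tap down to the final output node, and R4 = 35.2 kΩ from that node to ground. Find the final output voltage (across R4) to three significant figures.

V_out ≈ 1.94 V

Stage 2 presents R3+R4 = 39900 Ω as a load on stage 1's tap.
Stage 1's lower leg becomes R2‖(R3+R4) = 668.6 Ω, so V_mid = 15.0 × 668.6/4569 = 2.195 V.
Stage 2 is itself unloaded: V_out = V_mid × R4/(R3+R4) = 2.195 × 35200/39900 = 1.94 V.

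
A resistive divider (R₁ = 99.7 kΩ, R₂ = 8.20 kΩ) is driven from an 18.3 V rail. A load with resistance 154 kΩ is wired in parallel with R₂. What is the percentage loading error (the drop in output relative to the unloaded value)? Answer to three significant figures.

The divider's output (Thévenin) resistance is R₁‖R₂ = 7.577 kΩ.
Fractional drop under load = R_th/(R_th + R_L) = 7.577 / (7.577 + 154) = 0.04689.
So the output falls by 4.69 %.

4.69 %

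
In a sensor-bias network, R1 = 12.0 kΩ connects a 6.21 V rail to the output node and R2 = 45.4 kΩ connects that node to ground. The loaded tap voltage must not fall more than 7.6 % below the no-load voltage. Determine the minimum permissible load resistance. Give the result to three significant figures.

Output resistance R_th = R1‖R2 = (12.0 × 45.4)/57.40 = 9.491 kΩ.
The fractional drop is R_th/(R_th + R_L); requiring this ≤ 0.0760 gives R_L ≥ R_th(1/0.0760 − 1) = 9.491 × 12.16 = 115 kΩ.

R_L(min) ≈ 115 kΩ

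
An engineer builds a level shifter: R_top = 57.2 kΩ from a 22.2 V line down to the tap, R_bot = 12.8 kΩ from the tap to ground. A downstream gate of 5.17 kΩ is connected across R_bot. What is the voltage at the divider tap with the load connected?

V_out ≈ 1.34 V

The load sits in parallel with R_bot: R_bot‖R_L = (12.8 × 5.17) / (12.8 + 5.17) = 3.683 kΩ.
V_out = 22.2 × 3.683 / (57.2 + 3.683) = 22.2 × 3.683/60.88 = 1.34 V.
(Unloaded it would have been 4.06 V.)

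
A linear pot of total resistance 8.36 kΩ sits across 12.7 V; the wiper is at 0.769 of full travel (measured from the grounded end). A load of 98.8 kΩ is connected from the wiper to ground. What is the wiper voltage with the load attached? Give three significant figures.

The wiper splits the pot into (1−α)R = 1.931 kΩ above and αR = 6.429 kΩ below.
Lower section ‖ load = 6.036 kΩ.
V_wiper = 12.7 × 6.036/(1.931 + 6.036) = 9.62 V.

V ≈ 9.62 V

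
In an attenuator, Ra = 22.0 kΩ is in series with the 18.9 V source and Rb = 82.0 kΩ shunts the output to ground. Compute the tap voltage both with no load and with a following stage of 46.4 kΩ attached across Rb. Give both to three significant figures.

Open-circuit: V = 18.9 × 82.0/(22.0 + 82.0) = 14.9 V.
With the load, Rb becomes Rb‖R_L = 29.63 kΩ, so V = 18.9 × 29.63/51.63 = 10.8 V.

Unloaded: 14.9 V; loaded: 10.8 V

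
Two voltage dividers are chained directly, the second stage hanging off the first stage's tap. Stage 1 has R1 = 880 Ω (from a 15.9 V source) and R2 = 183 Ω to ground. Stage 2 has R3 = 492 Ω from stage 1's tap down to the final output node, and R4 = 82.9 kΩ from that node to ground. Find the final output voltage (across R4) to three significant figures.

Stage 2 presents R3+R4 = 83390 Ω as a load on stage 1's tap.
Stage 1's lower leg becomes R2‖(R3+R4) = 182.6 Ω, so V_mid = 15.9 × 182.6/1063 = 2.732 V.
Stage 2 is itself unloaded: V_out = V_mid × R4/(R3+R4) = 2.732 × 82900/83390 = 2.72 V.

V_out ≈ 2.72 V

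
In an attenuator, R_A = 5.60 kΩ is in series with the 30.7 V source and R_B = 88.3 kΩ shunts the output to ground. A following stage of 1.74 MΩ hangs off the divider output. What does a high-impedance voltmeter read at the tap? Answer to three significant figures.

V_out ≈ 28.8 V

The load sits in parallel with R_B: R_B‖R_L = (88.3 × 1740) / (88.3 + 1740) = 84.04 kΩ.
V_out = 30.7 × 84.04 / (5.60 + 84.04) = 30.7 × 84.04/89.64 = 28.8 V.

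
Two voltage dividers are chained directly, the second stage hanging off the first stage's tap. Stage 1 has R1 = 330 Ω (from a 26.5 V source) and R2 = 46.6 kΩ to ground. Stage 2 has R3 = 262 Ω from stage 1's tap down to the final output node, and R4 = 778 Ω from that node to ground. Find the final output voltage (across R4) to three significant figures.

Stage 2 presents R3+R4 = 1040 Ω as a load on stage 1's tap.
Stage 1's lower leg becomes R2‖(R3+R4) = 1017 Ω, so V_mid = 26.5 × 1017/1347 = 20.01 V.
Stage 2 is itself unloaded: V_out = V_mid × R4/(R3+R4) = 20.01 × 778/1040 = 15.0 V.

V_out ≈ 15.0 V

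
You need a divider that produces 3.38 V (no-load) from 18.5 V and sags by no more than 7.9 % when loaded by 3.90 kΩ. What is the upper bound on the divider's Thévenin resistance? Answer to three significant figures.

R_th ≤ 335 Ω

Loading drop = R_th/(R_th + R_L) ≤ 0.0790, so R_th ≤ R_L · ε/(1−ε) = 3.90 kΩ × 0.0790/0.9210 = 335 Ω.
(Any R1, R2 with R2/(R1+R2) = 0.183 and R1‖R2 ≤ 335 Ω will meet the spec.)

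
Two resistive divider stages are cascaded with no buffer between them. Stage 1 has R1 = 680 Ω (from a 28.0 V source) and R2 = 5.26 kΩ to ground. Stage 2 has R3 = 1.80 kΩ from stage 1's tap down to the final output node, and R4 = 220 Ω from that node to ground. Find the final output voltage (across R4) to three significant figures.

Stage 2 presents R3+R4 = 2020 Ω as a load on stage 1's tap.
Stage 1's lower leg becomes R2‖(R3+R4) = 1460 Ω, so V_mid = 28.0 × 1460/2140 = 19.10 V.
Stage 2 is itself unloaded: V_out = V_mid × R4/(R3+R4) = 19.10 × 220/2020 = 2.08 V.

V_out ≈ 2.08 V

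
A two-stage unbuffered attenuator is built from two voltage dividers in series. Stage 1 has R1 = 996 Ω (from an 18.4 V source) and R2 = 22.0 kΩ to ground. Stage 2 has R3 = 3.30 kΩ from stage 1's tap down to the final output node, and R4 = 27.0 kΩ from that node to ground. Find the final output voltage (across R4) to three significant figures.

V_out ≈ 15.2 V

Stage 2 presents R3+R4 = 30300 Ω as a load on stage 1's tap.
Stage 1's lower leg becomes R2‖(R3+R4) = 12750 Ω, so V_mid = 18.4 × 12750/13740 = 17.07 V.
Stage 2 is itself unloaded: V_out = V_mid × R4/(R3+R4) = 17.07 × 27000/30300 = 15.2 V.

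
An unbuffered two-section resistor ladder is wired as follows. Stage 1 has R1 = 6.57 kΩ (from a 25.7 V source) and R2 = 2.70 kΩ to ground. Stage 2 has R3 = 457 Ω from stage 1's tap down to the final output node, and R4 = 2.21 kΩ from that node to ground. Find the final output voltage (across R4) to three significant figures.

V_out ≈ 3.61 V

Stage 2 presents R3+R4 = 2667 Ω as a load on stage 1's tap.
Stage 1's lower leg becomes R2‖(R3+R4) = 1342 Ω, so V_mid = 25.7 × 1342/7912 = 4.358 V.
Stage 2 is itself unloaded: V_out = V_mid × R4/(R3+R4) = 4.358 × 2210/2667 = 3.61 V.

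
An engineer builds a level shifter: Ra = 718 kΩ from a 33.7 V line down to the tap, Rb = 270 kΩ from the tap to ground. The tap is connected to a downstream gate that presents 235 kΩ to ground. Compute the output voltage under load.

V_out ≈ 5.02 V

The load sits in parallel with Rb: Rb‖R_L = (270 × 235) / (270 + 235) = 125.6 kΩ.
V_out = 33.7 × 125.6 / (718 + 125.6) = 33.7 × 125.6/843.6 = 5.02 V.
(Unloaded it would have been 9.21 V.)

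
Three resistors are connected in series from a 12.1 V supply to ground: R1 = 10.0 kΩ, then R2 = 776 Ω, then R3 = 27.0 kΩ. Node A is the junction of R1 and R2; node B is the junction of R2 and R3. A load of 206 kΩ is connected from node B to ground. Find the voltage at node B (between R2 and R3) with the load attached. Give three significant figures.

V ≈ 8.34 V

At node B, R3 is in parallel with the load: R3‖R_L = 23870 Ω.
Below node A the resistance is R2 + (R3‖R_L) = 24650 Ω, so V_A = 12.1 × 24650/34650 = 8.608 V.
Then V_B = V_A × (R3‖R_L)/(R2 + R3‖R_L) = 8.608 × 23870/24650 = 8.34 V.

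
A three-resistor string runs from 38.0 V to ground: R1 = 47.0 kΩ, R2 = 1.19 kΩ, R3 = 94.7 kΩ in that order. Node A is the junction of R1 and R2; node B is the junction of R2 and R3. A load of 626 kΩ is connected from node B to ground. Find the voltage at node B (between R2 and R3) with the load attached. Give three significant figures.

V ≈ 24.0 V

At node B, R3 is in parallel with the load: R3‖R_L = 82.26 kΩ.
Below node A the resistance is R2 + (R3‖R_L) = 83.45 kΩ, so V_A = 38.0 × 83.45/130.4 = 24.31 V.
Then V_B = V_A × (R3‖R_L)/(R2 + R3‖R_L) = 24.31 × 82.26/83.45 = 24.0 V.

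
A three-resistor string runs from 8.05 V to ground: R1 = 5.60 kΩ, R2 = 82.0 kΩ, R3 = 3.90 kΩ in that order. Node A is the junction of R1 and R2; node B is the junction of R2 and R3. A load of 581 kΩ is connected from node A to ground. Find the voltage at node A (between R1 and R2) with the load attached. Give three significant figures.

V ≈ 7.49 V

Below node A the series string R2+R3 = 85.90 kΩ sits in parallel with the 581 kΩ load: 74.84 kΩ.
V_A = 8.05 × 74.84/(5.60 + 74.84) = 7.49 V.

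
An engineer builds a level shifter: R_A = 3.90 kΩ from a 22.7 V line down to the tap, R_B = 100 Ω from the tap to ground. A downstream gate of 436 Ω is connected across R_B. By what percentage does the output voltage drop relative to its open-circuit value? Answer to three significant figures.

18.3 %

The divider's output (Thévenin) resistance is R_A‖R_B = 97.50 Ω.
Fractional drop under load = R_th/(R_th + R_L) = 97.50 / (97.50 + 436) = 0.1828.
So the output falls by 18.3 %.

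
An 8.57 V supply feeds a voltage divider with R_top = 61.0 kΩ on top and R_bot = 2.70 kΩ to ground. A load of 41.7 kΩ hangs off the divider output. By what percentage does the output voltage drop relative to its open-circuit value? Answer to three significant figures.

The divider's output (Thévenin) resistance is R_top‖R_bot = 2.586 kΩ.
Fractional drop under load = R_th/(R_th + R_L) = 2.586 / (2.586 + 41.7) = 0.05838.
So the output falls by 5.84 %.

5.84 %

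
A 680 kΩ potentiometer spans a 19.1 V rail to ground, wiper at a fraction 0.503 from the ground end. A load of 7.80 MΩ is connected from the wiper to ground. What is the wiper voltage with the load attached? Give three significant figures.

The wiper splits the pot into (1−α)R = 338.0 kΩ above and αR = 342.0 kΩ below.
Lower section ‖ load = 327.7 kΩ.
V_wiper = 19.1 × 327.7/(338.0 + 327.7) = 9.40 V.

V ≈ 9.40 V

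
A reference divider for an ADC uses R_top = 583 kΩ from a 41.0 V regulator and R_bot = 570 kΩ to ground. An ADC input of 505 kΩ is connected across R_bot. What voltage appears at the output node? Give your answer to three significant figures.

The load sits in parallel with R_bot: R_bot‖R_L = (570 × 505) / (570 + 505) = 267.8 kΩ.
V_out = 41.0 × 267.8 / (583 + 267.8) = 41.0 × 267.8/850.8 = 12.9 V.

V_out ≈ 12.9 V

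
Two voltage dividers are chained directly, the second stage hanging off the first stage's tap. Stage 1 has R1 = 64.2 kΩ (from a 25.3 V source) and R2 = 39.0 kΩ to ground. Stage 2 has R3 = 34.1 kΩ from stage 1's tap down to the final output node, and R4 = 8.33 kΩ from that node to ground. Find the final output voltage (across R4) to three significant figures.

Stage 2 presents R3+R4 = 42.43 kΩ as a load on stage 1's tap.
Stage 1's lower leg becomes R2‖(R3+R4) = 20.32 kΩ, so V_mid = 25.3 × 20.32/84.52 = 6.083 V.
Stage 2 is itself unloaded: V_out = V_mid × R4/(R3+R4) = 6.083 × 8.33/42.43 = 1.19 V.

V_out ≈ 1.19 V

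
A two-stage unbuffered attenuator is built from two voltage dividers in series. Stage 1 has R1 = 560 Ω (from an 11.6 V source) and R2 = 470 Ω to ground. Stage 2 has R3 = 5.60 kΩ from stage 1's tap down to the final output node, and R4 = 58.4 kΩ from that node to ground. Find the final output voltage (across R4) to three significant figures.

Stage 2 presents R3+R4 = 64000 Ω as a load on stage 1's tap.
Stage 1's lower leg becomes R2‖(R3+R4) = 466.6 Ω, so V_mid = 11.6 × 466.6/1027 = 5.272 V.
Stage 2 is itself unloaded: V_out = V_mid × R4/(R3+R4) = 5.272 × 58400/64000 = 4.81 V.

V_out ≈ 4.81 V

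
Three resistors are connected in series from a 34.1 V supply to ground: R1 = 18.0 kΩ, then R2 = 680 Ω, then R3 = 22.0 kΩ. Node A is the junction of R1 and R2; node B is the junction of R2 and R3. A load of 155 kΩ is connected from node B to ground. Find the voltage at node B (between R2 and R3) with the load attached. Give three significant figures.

V ≈ 17.3 V

At node B, R3 is in parallel with the load: R3‖R_L = 19270 Ω.
Below node A the resistance is R2 + (R3‖R_L) = 19950 Ω, so V_A = 34.1 × 19950/37950 = 17.92 V.
Then V_B = V_A × (R3‖R_L)/(R2 + R3‖R_L) = 17.92 × 19270/19950 = 17.3 V.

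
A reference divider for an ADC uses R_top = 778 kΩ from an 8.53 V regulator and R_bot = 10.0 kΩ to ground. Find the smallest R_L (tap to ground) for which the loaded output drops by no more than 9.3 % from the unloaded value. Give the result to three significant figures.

Output resistance R_th = R_top‖R_bot = (778 × 10.0)/788.0 = 9.873 kΩ.
The fractional drop is R_th/(R_th + R_L); requiring this ≤ 0.0930 gives R_L ≥ R_th(1/0.0930 − 1) = 9.873 × 9.753 = 96.3 kΩ.

R_L(min) ≈ 96.3 kΩ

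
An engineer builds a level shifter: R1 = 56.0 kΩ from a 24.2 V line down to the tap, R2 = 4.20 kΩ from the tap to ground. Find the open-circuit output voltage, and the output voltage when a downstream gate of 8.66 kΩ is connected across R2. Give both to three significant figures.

Open-circuit: V = 24.2 × 4.20/(56.0 + 4.20) = 1.69 V.
With the load, R2 becomes R2‖R_L = 2.828 kΩ, so V = 24.2 × 2.828/58.83 = 1.16 V.

Unloaded: 1.69 V; loaded: 1.16 V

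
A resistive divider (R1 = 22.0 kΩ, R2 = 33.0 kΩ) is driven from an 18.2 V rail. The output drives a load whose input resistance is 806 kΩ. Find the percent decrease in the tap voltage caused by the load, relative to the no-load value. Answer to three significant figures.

The divider's output (Thévenin) resistance is R1‖R2 = 13.20 kΩ.
Fractional drop under load = R_th/(R_th + R_L) = 13.20 / (13.20 + 806) = 0.01611.
So the output falls by 1.61 %.

1.61 %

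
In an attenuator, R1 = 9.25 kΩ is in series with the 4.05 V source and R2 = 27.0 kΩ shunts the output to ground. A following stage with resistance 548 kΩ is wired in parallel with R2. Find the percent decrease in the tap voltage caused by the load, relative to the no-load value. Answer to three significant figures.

The divider's output (Thévenin) resistance is R1‖R2 = 6.890 kΩ.
Fractional drop under load = R_th/(R_th + R_L) = 6.890 / (6.890 + 548) = 0.01242.
So the output falls by 1.24 %.

1.24 %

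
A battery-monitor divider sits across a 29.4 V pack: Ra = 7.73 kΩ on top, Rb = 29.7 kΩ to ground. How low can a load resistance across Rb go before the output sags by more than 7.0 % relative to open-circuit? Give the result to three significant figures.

R_L(min) ≈ 81.5 kΩ

Output resistance R_th = Ra‖Rb = (7.73 × 29.7)/37.43 = 6.134 kΩ.
The fractional drop is R_th/(R_th + R_L); requiring this ≤ 0.0700 gives R_L ≥ R_th(1/0.0700 − 1) = 6.134 × 13.29 = 81.5 kΩ.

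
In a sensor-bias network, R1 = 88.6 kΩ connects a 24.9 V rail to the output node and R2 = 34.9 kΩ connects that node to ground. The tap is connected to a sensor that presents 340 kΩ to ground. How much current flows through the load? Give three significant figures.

I_L ≈ 0.0193 mA

R2‖R_L = 31.65 kΩ; V_out = 24.9 × 31.65/120.3 = 6.554 V.
I_L = V_out / R_L = 6.554 / 340 kΩ = 0.0193 mA.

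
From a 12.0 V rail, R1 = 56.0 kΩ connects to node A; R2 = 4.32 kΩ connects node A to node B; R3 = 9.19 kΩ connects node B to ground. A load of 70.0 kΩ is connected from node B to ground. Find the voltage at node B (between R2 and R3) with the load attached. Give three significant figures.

At node B, R3 is in parallel with the load: R3‖R_L = 8.124 kΩ.
Below node A the resistance is R2 + (R3‖R_L) = 12.44 kΩ, so V_A = 12.0 × 12.44/68.44 = 2.182 V.
Then V_B = V_A × (R3‖R_L)/(R2 + R3‖R_L) = 2.182 × 8.124/12.44 = 1.42 V.

V ≈ 1.42 V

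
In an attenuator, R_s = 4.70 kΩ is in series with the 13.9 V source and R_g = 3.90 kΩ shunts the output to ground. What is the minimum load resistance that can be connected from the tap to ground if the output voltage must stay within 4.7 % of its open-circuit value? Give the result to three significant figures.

Output resistance R_th = R_s‖R_g = (4.70 × 3.90)/8.600 = 2.131 kΩ.
The fractional drop is R_th/(R_th + R_L); requiring this ≤ 0.0470 gives R_L ≥ R_th(1/0.0470 − 1) = 2.131 × 20.28 = 43.2 kΩ.

R_L(min) ≈ 43.2 kΩ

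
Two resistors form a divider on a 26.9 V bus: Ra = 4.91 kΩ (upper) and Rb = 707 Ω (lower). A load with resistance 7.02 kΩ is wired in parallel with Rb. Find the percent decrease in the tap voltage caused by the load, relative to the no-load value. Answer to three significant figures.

The divider's output (Thévenin) resistance is Ra‖Rb = 618.0 Ω.
Fractional drop under load = R_th/(R_th + R_L) = 618.0 / (618.0 + 7020) = 0.08091.
So the output falls by 8.09 %.

8.09 %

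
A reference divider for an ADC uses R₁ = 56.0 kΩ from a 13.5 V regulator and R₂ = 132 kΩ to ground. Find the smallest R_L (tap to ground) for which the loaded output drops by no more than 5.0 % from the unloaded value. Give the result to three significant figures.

Output resistance R_th = R₁‖R₂ = (56.0 × 132)/188.0 = 39.32 kΩ.
The fractional drop is R_th/(R_th + R_L); requiring this ≤ 0.0500 gives R_L ≥ R_th(1/0.0500 − 1) = 39.32 × 19.00 = 747 kΩ.

R_L(min) ≈ 747 kΩ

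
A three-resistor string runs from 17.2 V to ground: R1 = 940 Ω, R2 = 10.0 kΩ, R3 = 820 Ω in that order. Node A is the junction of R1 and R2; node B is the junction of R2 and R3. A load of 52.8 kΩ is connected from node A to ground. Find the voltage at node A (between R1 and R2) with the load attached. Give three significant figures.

V ≈ 15.6 V

Below node A the series string R2+R3 = 10820 Ω sits in parallel with the 52800 Ω load: 8980 Ω.
V_A = 17.2 × 8980/(940 + 8980) = 15.6 V.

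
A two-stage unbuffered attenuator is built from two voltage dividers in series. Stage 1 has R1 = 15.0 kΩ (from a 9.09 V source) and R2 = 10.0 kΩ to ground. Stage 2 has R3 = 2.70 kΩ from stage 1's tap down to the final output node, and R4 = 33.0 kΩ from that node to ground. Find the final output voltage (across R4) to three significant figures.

V_out ≈ 2.88 V

Stage 2 presents R3+R4 = 35.70 kΩ as a load on stage 1's tap.
Stage 1's lower leg becomes R2‖(R3+R4) = 7.812 kΩ, so V_mid = 9.09 × 7.812/22.81 = 3.113 V.
Stage 2 is itself unloaded: V_out = V_mid × R4/(R3+R4) = 3.113 × 33.0/35.70 = 2.88 V.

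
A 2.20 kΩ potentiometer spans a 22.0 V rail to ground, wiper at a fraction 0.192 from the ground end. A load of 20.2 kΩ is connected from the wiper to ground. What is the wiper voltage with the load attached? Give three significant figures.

The wiper splits the pot into (1−α)R = 1778 Ω above and αR = 422.4 Ω below.
Lower section ‖ load = 413.7 Ω.
V_wiper = 22.0 × 413.7/(1778 + 413.7) = 4.15 V.

V ≈ 4.15 V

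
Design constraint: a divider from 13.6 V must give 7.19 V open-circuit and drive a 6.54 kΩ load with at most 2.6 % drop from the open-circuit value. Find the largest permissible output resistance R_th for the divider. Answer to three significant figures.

Loading drop = R_th/(R_th + R_L) ≤ 0.0260, so R_th ≤ R_L · ε/(1−ε) = 6.54 kΩ × 0.0260/0.9740 = 175 Ω.

R_th ≤ 175 Ω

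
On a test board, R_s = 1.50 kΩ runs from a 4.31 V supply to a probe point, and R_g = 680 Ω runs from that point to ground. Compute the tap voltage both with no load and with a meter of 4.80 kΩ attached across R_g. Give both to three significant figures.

Open-circuit: V = 4.31 × 680/(1500 + 680) = 1.34 V.
With the load, R_g becomes R_g‖R_L = 595.6 Ω, so V = 4.31 × 595.6/2096 = 1.22 V.

Unloaded: 1.34 V; loaded: 1.22 V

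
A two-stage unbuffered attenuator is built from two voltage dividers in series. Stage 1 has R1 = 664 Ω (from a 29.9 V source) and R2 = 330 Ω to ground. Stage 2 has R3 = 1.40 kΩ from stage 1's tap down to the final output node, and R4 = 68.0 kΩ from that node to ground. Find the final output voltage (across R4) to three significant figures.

V_out ≈ 9.70 V

Stage 2 presents R3+R4 = 69400 Ω as a load on stage 1's tap.
Stage 1's lower leg becomes R2‖(R3+R4) = 328.4 Ω, so V_mid = 29.9 × 328.4/992.4 = 9.895 V.
Stage 2 is itself unloaded: V_out = V_mid × R4/(R3+R4) = 9.895 × 68000/69400 = 9.70 V.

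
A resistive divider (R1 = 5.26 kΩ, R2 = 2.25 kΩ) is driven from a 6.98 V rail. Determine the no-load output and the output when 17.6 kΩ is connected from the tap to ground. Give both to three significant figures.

Unloaded: 2.09 V; loaded: 1.92 V

Open-circuit: V = 6.98 × 2.25/(5.26 + 2.25) = 2.09 V.
With the load, R2 becomes R2‖R_L = 1.995 kΩ, so V = 6.98 × 1.995/7.255 = 1.92 V.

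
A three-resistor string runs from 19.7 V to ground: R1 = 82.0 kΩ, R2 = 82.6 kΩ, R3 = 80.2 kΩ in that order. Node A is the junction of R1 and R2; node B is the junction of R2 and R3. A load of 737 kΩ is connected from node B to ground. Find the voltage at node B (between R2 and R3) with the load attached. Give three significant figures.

At node B, R3 is in parallel with the load: R3‖R_L = 72.33 kΩ.
Below node A the resistance is R2 + (R3‖R_L) = 154.9 kΩ, so V_A = 19.7 × 154.9/236.9 = 12.88 V.
Then V_B = V_A × (R3‖R_L)/(R2 + R3‖R_L) = 12.88 × 72.33/154.9 = 6.01 V.

V ≈ 6.01 V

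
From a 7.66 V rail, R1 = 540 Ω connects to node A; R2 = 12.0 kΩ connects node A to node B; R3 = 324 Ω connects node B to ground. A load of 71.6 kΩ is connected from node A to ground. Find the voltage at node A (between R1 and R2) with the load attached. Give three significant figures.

V ≈ 7.29 V

Below node A the series string R2+R3 = 12320 Ω sits in parallel with the 71600 Ω load: 10510 Ω.
V_A = 7.66 × 10510/(540 + 10510) = 7.29 V.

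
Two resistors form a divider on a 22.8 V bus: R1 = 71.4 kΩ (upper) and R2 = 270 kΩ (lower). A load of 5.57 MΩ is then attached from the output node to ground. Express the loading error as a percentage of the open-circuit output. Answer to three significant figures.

1.00 %

The divider's output (Thévenin) resistance is R1‖R2 = 56.47 kΩ.
Fractional drop under load = R_th/(R_th + R_L) = 56.47 / (56.47 + 5570) = 0.01004.
So the output falls by 1.00 %.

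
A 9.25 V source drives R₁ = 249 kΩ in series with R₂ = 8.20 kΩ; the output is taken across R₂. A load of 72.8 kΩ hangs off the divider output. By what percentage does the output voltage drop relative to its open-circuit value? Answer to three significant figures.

Unloaded V = 9.25 × 8.20/257.2 = 0.29491 V.
Loaded: R₂‖R_L = 7.370 kΩ, giving V = 9.25 × 7.370/256.4 = 0.26591 V.
Drop = (0.29491 − 0.26591) / 0.29491 = 9.83 %.

9.83 %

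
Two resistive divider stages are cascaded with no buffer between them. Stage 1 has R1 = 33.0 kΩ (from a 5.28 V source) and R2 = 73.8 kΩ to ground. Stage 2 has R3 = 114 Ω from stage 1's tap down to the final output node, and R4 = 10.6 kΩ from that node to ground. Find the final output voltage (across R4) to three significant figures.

V_out ≈ 1.15 V

Stage 2 presents R3+R4 = 10710 Ω as a load on stage 1's tap.
Stage 1's lower leg becomes R2‖(R3+R4) = 9356 Ω, so V_mid = 5.28 × 9356/42360 = 1.166 V.
Stage 2 is itself unloaded: V_out = V_mid × R4/(R3+R4) = 1.166 × 10600/10710 = 1.15 V.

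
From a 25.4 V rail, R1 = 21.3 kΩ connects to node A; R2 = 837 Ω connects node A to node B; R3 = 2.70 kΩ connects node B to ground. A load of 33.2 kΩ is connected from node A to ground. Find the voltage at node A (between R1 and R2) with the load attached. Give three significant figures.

V ≈ 3.31 V

Below node A the series string R2+R3 = 3537 Ω sits in parallel with the 33200 Ω load: 3196 Ω.
V_A = 25.4 × 3196/(21300 + 3196) = 3.31 V.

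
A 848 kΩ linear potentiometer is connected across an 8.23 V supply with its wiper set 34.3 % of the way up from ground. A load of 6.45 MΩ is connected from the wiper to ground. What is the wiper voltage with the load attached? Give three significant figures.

The wiper splits the pot into (1−α)R = 557.1 kΩ above and αR = 290.9 kΩ below.
Lower section ‖ load = 278.3 kΩ.
V_wiper = 8.23 × 278.3/(557.1 + 278.3) = 2.74 V.

V ≈ 2.74 V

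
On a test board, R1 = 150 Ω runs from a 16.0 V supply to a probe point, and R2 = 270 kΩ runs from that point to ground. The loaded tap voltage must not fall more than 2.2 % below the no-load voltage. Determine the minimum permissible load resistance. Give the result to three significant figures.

R_L(min) ≈ 6.66 kΩ

Output resistance R_th = R1‖R2 = (150 × 270000)/270200 = 149.9 Ω.
The fractional drop is R_th/(R_th + R_L); requiring this ≤ 0.0220 gives R_L ≥ R_th(1/0.0220 − 1) = 149.9 × 44.45 = 6.66 kΩ.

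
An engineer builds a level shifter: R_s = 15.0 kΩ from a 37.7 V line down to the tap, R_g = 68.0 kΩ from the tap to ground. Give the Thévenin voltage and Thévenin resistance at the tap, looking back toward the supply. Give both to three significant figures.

V_th is the open-circuit tap voltage: 37.7 × 68.0/(15.0 + 68.0) = 30.9 V.
With the supply zeroed, R_s and R_g appear in parallel from the tap: R_th = R_s‖R_g = (15.0 × 68.0)/83.00 = 12.3 kΩ.

V_th = 30.9 V, R_th = 12.3 kΩ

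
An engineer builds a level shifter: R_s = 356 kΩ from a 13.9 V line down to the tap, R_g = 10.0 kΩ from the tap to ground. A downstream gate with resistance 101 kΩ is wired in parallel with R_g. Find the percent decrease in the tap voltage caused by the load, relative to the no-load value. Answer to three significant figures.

Unloaded V = 13.9 × 10.0/366.0 = 0.37978 V.
Loaded: R_g‖R_L = 9.099 kΩ, giving V = 13.9 × 9.099/365.1 = 0.34642 V.
Drop = (0.37978 − 0.34642) / 0.37978 = 8.78 %.

8.78 %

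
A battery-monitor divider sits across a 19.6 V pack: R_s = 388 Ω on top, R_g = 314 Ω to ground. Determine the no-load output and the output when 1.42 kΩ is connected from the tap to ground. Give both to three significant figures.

Open-circuit: V = 19.6 × 314/(388 + 314) = 8.77 V.
With the load, R_g becomes R_g‖R_L = 257.1 Ω, so V = 19.6 × 257.1/645.1 = 7.81 V.

Unloaded: 8.77 V; loaded: 7.81 V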